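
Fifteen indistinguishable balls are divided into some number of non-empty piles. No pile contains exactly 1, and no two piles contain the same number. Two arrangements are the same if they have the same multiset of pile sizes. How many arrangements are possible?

Enumerating:
15
13,2
12,3
11,4
10,5
10,3,2
9,6
9,4,2
8,7
8,5,2
8,4,3
7,6,2
7,5,3
6,5,4
6,4,3,2
Counting gives 15.

15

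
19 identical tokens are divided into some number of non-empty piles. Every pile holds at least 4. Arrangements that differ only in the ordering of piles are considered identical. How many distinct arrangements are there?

Listing the qualifying partitions of 19:
19
15,4
14,5
13,6
12,7
11,8
11,4,4
10,9
10,5,4
9,6,4
9,5,5
8,7,4
8,6,5
7,7,5
7,6,6
7,4,4,4
6,5,4,4
5,5,5,4
Counting gives 18.

18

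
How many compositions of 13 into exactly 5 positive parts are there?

495

A composition of 13 into 5 positive parts is chosen by placing 4 dividers among the 12 gaps between 13 units: C(12,4) = 495.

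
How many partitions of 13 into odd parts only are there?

18

They are:
13
11 + 1 + 1
9 + 3 + 1
9 + 1 + 1 + 1 + 1
7 + 5 + 1
7 + 3 + 3
7 + 3 + 1 + 1 + 1
7 + 1 + 1 + 1 + 1 + 1 + 1
5 + 5 + 3
5 + 5 + 1 + 1 + 1
5 + 3 + 3 + 1 + 1
5 + 3 + 1 + 1 + 1 + 1 + 1
5 + 1 + 1 + 1 + 1 + 1 + 1 + 1 + 1
3 + 3 + 3 + 3 + 1
3 + 3 + 3 + 1 + 1 + 1 + 1
3 + 3 + 1 + 1 + 1 + 1 + 1 + 1 + 1
3 + 1 + 1 + 1 + 1 + 1 + 1 + 1 + 1 + 1 + 1
1 + 1 + 1 + 1 + 1 + 1 + 1 + 1 + 1 + 1 + 1 + 1 + 1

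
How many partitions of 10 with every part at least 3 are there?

5

They are:
10
3+7
4+6
5+5
3+3+4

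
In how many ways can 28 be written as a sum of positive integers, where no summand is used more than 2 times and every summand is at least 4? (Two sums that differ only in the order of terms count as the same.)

79

Direct enumeration gives 79 partitions.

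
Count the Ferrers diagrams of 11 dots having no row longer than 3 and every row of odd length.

4

Enumerating:
3 + 3 + 3 + 1 + 1
3 + 3 + 1 + 1 + 1 + 1 + 1
3 + 1 + 1 + 1 + 1 + 1 + 1 + 1 + 1
1 + 1 + 1 + 1 + 1 + 1 + 1 + 1 + 1 + 1 + 1
That's 4 in total.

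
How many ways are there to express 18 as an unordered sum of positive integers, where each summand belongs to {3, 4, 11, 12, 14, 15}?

6

They are:
3, 15
4, 14
3, 3, 12
3, 4, 11
3, 3, 4, 4, 4
3, 3, 3, 3, 3, 3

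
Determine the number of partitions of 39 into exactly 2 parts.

Listing the qualifying partitions of 39:
38+1
37+2
36+3
35+4
34+5
33+6
32+7
31+8
30+9
29+10
28+11
27+12
26+13
25+14
24+15
23+16
22+17
21+18
20+19
That's 19 in total.

19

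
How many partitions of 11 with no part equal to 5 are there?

45

A partial list (first 12 by largest part):
11
10 + 1
9 + 2
9 + 1 + 1
8 + 3
8 + 2 + 1
8 + 1 + 1 + 1
7 + 4
7 + 3 + 1
7 + 2 + 2
7 + 2 + 1 + 1
7 + 1 + 1 + 1 + 1
…and 33 more, for 45 total.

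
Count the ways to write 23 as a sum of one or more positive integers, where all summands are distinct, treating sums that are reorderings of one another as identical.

Systematic enumeration (by largest part, then next-largest, …) yields 104.

104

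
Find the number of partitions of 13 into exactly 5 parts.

Enumerating:
9+1+1+1+1
8+2+1+1+1
7+3+1+1+1
7+2+2+1+1
6+4+1+1+1
6+3+2+1+1
6+2+2+2+1
5+5+1+1+1
5+4+2+1+1
5+3+3+1+1
5+3+2+2+1
5+2+2+2+2
4+4+3+1+1
4+4+2+2+1
4+3+3+2+1
4+3+2+2+2
3+3+3+3+1
3+3+3+2+2

18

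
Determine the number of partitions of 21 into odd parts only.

Direct enumeration gives 76 partitions.

76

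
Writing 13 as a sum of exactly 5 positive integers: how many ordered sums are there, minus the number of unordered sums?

477

Compositions: C(12,4) = 495.
Partitions of 13 into exactly 5 parts: 18.
Difference: 495 − 18 = 477.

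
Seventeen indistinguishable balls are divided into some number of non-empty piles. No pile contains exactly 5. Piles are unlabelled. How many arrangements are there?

220

Direct enumeration gives 220 partitions.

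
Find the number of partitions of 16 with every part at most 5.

Systematic enumeration (by largest part, then next-largest, …) yields 101.

101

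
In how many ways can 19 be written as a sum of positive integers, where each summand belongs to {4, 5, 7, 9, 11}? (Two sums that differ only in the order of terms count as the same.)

The partitions of 19 that satisfy the conditions:
11 + 4 + 4
9 + 5 + 5
7 + 7 + 5
7 + 4 + 4 + 4
5 + 5 + 5 + 4

5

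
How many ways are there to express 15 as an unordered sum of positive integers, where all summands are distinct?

A partial list (first 12 by largest part):
15
1 + 14
2 + 13
3 + 12
1 + 2 + 12
4 + 11
1 + 3 + 11
5 + 10
1 + 4 + 10
2 + 3 + 10
6 + 9
1 + 5 + 9
…and 15 more, for 27 total.

27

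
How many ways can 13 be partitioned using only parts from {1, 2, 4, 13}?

Enumerating:
13
1 + 4 + 4 + 4
1 + 2 + 2 + 4 + 4
1 + 1 + 1 + 2 + 4 + 4
1 + 1 + 1 + 1 + 1 + 4 + 4
1 + 2 + 2 + 2 + 2 + 4
1 + 1 + 1 + 2 + 2 + 2 + 4
1 + 1 + 1 + 1 + 1 + 2 + 2 + 4
1 + 1 + 1 + 1 + 1 + 1 + 1 + 2 + 4
1 + 1 + 1 + 1 + 1 + 1 + 1 + 1 + 1 + 4
1 + 2 + 2 + 2 + 2 + 2 + 2
1 + 1 + 1 + 2 + 2 + 2 + 2 + 2
1 + 1 + 1 + 1 + 1 + 2 + 2 + 2 + 2
1 + 1 + 1 + 1 + 1 + 1 + 1 + 2 + 2 + 2
1 + 1 + 1 + 1 + 1 + 1 + 1 + 1 + 1 + 2 + 2
1 + 1 + 1 + 1 + 1 + 1 + 1 + 1 + 1 + 1 + 1 + 2
1 + 1 + 1 + 1 + 1 + 1 + 1 + 1 + 1 + 1 + 1 + 1 + 1
Counting gives 17.

17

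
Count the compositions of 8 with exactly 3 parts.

21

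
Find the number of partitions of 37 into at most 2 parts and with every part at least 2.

18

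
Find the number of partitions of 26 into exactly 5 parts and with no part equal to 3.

Direct enumeration gives 127 partitions.

127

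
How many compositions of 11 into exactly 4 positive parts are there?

120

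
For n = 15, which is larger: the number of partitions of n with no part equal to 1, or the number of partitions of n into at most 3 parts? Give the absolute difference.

Partitions of 15 with no part equal to 1: 41.
Partitions of 15 into at most 3 parts: 27.
|41 − 27| = 14.

14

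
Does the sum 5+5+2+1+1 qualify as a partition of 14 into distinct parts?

No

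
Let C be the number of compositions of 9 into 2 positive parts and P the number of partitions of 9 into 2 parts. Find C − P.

4

Compositions: C(8,1) = 8.
Unordered (partitions into 2 parts): 4.
Difference: 8 − 4 = 4.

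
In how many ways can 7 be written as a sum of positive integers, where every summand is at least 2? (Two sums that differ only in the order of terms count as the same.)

4

They are:
7
5,2
4,3
3,2,2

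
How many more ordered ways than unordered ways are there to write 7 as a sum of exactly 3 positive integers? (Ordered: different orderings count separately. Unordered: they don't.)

11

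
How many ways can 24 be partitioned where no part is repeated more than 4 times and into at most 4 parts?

A full systematic count gives 169.

169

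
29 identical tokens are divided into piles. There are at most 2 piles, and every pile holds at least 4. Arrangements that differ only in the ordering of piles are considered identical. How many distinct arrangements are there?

12

The partitions of 29 that satisfy the conditions:
29
25+4
24+5
23+6
22+7
21+8
20+9
19+10
18+11
17+12
16+13
15+14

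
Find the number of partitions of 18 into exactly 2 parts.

9

Listing the qualifying partitions of 18:
17, 1
16, 2
15, 3
14, 4
13, 5
12, 6
11, 7
10, 8
9, 9
Counting gives 9.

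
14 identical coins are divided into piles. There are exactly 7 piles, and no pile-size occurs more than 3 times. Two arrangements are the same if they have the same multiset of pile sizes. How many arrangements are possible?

Enumerating:
5 + 2 + 2 + 2 + 1 + 1 + 1
4 + 3 + 2 + 2 + 1 + 1 + 1
3 + 3 + 3 + 2 + 1 + 1 + 1
3 + 3 + 2 + 2 + 2 + 1 + 1
Counting gives 4.

4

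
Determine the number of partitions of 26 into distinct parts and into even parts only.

The partitions of 26 that satisfy the conditions:
26
24,2
22,4
20,6
20,4,2
18,8
18,6,2
16,10
16,8,2
16,6,4
14,12
14,10,2
14,8,4
14,6,4,2
12,10,4
12,8,6
12,8,4,2
10,8,6,2
Counting gives 18.

18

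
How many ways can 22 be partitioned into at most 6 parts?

391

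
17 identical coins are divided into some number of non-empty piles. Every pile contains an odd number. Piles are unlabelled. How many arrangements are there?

There are too many to list fully; the first 12 (by largest part) are:
17
1 + 1 + 15
1 + 3 + 13
1 + 1 + 1 + 1 + 13
1 + 5 + 11
3 + 3 + 11
1 + 1 + 1 + 3 + 11
1 + 1 + 1 + 1 + 1 + 1 + 11
1 + 7 + 9
3 + 5 + 9
1 + 1 + 1 + 5 + 9
1 + 1 + 3 + 3 + 9
…and 26 more, for 38 total.

38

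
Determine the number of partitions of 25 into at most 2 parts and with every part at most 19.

They are:
6+19
7+18
8+17
9+16
10+15
11+14
12+13
That's 7 in total.

7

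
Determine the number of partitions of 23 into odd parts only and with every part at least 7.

They are:
23
9+7+7
That's 2 in total.

2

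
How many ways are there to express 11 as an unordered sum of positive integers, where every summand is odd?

Listing the qualifying partitions of 11:
11
9 + 1 + 1
7 + 3 + 1
7 + 1 + 1 + 1 + 1
5 + 5 + 1
5 + 3 + 3
5 + 3 + 1 + 1 + 1
5 + 1 + 1 + 1 + 1 + 1 + 1
3 + 3 + 3 + 1 + 1
3 + 3 + 1 + 1 + 1 + 1 + 1
3 + 1 + 1 + 1 + 1 + 1 + 1 + 1 + 1
1 + 1 + 1 + 1 + 1 + 1 + 1 + 1 + 1 + 1 + 1

12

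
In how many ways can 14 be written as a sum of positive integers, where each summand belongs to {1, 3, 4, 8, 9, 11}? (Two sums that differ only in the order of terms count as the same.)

Enumerating:
11,3
11,1,1,1
9,4,1
9,3,1,1
9,1,1,1,1,1
8,4,1,1
8,3,3
8,3,1,1,1
8,1,1,1,1,1,1
4,4,4,1,1
4,4,3,3
4,4,3,1,1,1
4,4,1,1,1,1,1,1
4,3,3,3,1
4,3,3,1,1,1,1
4,3,1,1,1,1,1,1,1
4,1,1,1,1,1,1,1,1,1,1
3,3,3,3,1,1
3,3,3,1,1,1,1,1
3,3,1,1,1,1,1,1,1,1
3,1,1,1,1,1,1,1,1,1,1,1
1,1,1,1,1,1,1,1,1,1,1,1,1,1

22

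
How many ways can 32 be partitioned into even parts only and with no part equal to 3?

A full systematic count gives 231.

231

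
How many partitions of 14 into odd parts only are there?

22

Listing the qualifying partitions of 14:
13,1
11,3
11,1,1,1
9,5
9,3,1,1
9,1,1,1,1,1
7,7
7,5,1,1
7,3,3,1
7,3,1,1,1,1
7,1,1,1,1,1,1,1
5,5,3,1
5,5,1,1,1,1
5,3,3,3
5,3,3,1,1,1
5,3,1,1,1,1,1,1
5,1,1,1,1,1,1,1,1,1
3,3,3,3,1,1
3,3,3,1,1,1,1,1
3,3,1,1,1,1,1,1,1,1
3,1,1,1,1,1,1,1,1,1,1,1
1,1,1,1,1,1,1,1,1,1,1,1,1,1
Counting gives 22.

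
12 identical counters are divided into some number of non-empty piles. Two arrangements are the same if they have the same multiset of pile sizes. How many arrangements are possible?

Direct enumeration gives 77 partitions.

77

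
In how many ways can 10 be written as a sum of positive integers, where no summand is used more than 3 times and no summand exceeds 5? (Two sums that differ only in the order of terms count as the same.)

18

They are:
5+5
5+4+1
5+3+2
5+3+1+1
5+2+2+1
5+2+1+1+1
4+4+2
4+4+1+1
4+3+3
4+3+2+1
4+3+1+1+1
4+2+2+2
4+2+2+1+1
3+3+3+1
3+3+2+2
3+3+2+1+1
3+2+2+2+1
3+2+2+1+1+1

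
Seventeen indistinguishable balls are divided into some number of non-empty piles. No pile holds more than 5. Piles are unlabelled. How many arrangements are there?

There are 119 such partitions.

119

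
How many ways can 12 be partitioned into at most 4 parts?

34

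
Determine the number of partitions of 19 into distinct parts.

A partial list (first 12 by largest part):
19
18 + 1
17 + 2
16 + 3
16 + 2 + 1
15 + 4
15 + 3 + 1
14 + 5
14 + 4 + 1
14 + 3 + 2
13 + 6
13 + 5 + 1
…and 42 more, for 54 total.

54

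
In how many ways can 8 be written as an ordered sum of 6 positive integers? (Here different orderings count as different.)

Equivalently, choose which 5 of the 7 gaps become plus signs: C(7,5) = 21.

21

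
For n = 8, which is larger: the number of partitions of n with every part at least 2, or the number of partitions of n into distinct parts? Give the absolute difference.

1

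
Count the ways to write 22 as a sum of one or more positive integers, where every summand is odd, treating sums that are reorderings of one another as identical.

89

Direct enumeration gives 89 partitions.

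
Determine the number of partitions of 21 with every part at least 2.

165

Counting exhaustively, 165 partitions satisfy the conditions.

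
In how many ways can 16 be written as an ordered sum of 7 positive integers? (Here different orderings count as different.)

5005

By stars and bars with positive parts, the count is C(15,6) = 5005.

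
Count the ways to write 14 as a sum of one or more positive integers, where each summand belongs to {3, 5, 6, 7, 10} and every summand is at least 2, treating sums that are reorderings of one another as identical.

Enumerating:
7, 7
6, 5, 3
5, 3, 3, 3

3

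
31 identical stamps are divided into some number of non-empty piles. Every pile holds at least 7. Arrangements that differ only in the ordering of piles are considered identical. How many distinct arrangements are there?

There are too many to list fully; the first 12 (by largest part) are:
31
24 + 7
23 + 8
22 + 9
21 + 10
20 + 11
19 + 12
18 + 13
17 + 14
17 + 7 + 7
16 + 15
16 + 8 + 7
…and 15 more, for 27 total.

27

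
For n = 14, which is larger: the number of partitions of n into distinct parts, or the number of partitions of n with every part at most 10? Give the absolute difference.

Partitions of 14 into distinct parts: 22.
Partitions of 14 with every part at most 10: 128.
|22 − 128| = 106.

106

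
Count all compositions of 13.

4096

There are 12 gaps and each independently is a cut or not, giving 2^12 = 4096.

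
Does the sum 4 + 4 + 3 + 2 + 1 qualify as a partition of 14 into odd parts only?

No

The parts sum to 14, and the condition 'every summand is odd' is violated.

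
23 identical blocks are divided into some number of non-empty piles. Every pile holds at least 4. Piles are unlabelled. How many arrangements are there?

39

There are too many to list fully; the first 12 (by largest part) are:
23
19+4
18+5
17+6
16+7
15+8
15+4+4
14+9
14+5+4
13+10
13+6+4
13+5+5
…and 27 more, for 39 total.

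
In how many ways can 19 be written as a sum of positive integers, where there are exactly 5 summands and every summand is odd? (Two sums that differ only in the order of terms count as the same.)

13

Listing the qualifying partitions of 19:
15+1+1+1+1
13+3+1+1+1
11+5+1+1+1
11+3+3+1+1
9+7+1+1+1
9+5+3+1+1
9+3+3+3+1
7+7+3+1+1
7+5+5+1+1
7+5+3+3+1
7+3+3+3+3
5+5+5+3+1
5+5+3+3+3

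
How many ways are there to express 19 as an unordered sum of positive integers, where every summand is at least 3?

39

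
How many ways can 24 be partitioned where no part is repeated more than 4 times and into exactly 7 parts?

179

A full systematic count gives 179.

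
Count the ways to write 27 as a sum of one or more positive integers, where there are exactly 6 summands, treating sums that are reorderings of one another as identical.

331

There are 331 such partitions.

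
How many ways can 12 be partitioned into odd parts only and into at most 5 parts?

Listing the qualifying partitions of 12:
11+1
9+3
9+1+1+1
7+5
7+3+1+1
5+5+1+1
5+3+3+1
3+3+3+3
That's 8 in total.

8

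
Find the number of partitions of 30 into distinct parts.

Enumerating by decreasing first part gives 296 partitions in all.

296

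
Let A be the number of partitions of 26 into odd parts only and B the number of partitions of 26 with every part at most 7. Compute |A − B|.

844

Partitions of 26 into odd parts only: 165.
Partitions of 26 with every part at most 7: 1009.
|165 − 1009| = 844.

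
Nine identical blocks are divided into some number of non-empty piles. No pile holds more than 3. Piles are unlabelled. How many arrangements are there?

Listing the qualifying partitions of 9:
3, 3, 3
1, 2, 3, 3
1, 1, 1, 3, 3
2, 2, 2, 3
1, 1, 2, 2, 3
1, 1, 1, 1, 2, 3
1, 1, 1, 1, 1, 1, 3
1, 2, 2, 2, 2
1, 1, 1, 2, 2, 2
1, 1, 1, 1, 1, 2, 2
1, 1, 1, 1, 1, 1, 1, 2
1, 1, 1, 1, 1, 1, 1, 1, 1
That's 12 in total.

12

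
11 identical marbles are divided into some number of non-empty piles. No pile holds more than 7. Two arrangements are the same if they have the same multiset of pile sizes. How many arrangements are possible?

49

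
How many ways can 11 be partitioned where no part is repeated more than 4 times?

A partial list (first 12 by largest part):
11
1,10
2,9
1,1,9
3,8
1,2,8
1,1,1,8
4,7
1,3,7
2,2,7
1,1,2,7
1,1,1,1,7
…and 32 more, for 44 total.

44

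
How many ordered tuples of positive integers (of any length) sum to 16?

There are 15 gaps and each independently is a cut or not, giving 2^15 = 32768.

32768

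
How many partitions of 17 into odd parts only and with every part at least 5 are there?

The partitions of 17 that satisfy the conditions:
17
7, 5, 5
That's 2 in total.

2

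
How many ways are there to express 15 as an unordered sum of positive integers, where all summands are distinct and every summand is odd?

4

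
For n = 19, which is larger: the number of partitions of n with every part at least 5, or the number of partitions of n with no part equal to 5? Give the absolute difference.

345

Partitions of 19 with every part at least 5: 10.
Partitions of 19 with no part equal to 5: 355.
|10 − 355| = 345.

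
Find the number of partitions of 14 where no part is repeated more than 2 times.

57

A partial list (first 12 by largest part):
14
1,13
2,12
1,1,12
3,11
1,2,11
4,10
1,3,10
2,2,10
1,1,2,10
5,9
1,4,9
…and 45 more, for 57 total.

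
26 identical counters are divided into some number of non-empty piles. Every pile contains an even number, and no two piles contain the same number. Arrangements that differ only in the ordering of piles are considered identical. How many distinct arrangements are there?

18

Listing the qualifying partitions of 26:
26
2,24
4,22
6,20
2,4,20
8,18
2,6,18
10,16
2,8,16
4,6,16
12,14
2,10,14
4,8,14
2,4,6,14
4,10,12
6,8,12
2,4,8,12
2,6,8,10
Counting gives 18.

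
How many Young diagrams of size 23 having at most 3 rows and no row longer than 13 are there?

There are too many to list fully; the first 12 (by largest part) are:
10,13
1,9,13
2,8,13
3,7,13
4,6,13
5,5,13
11,12
1,10,12
2,9,12
3,8,12
4,7,12
5,6,12
…and 14 more, for 26 total.

26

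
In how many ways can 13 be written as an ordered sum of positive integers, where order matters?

4096

The number of compositions of n is 2^(n−1); here 2^12 = 4096.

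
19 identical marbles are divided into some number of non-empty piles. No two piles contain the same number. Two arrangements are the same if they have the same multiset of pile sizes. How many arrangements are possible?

There are too many to list fully; the first 12 (by largest part) are:
19
18, 1
17, 2
16, 3
16, 2, 1
15, 4
15, 3, 1
14, 5
14, 4, 1
14, 3, 2
13, 6
13, 5, 1
…and 42 more, for 54 total.

54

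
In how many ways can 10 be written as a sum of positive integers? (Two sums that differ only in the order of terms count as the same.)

A partial list (first 12 by largest part):
10
9,1
8,2
8,1,1
7,3
7,2,1
7,1,1,1
6,4
6,3,1
6,2,2
6,2,1,1
6,1,1,1,1
…and 30 more, for 42 total.

42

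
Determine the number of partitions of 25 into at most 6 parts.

612

There are 612 such partitions.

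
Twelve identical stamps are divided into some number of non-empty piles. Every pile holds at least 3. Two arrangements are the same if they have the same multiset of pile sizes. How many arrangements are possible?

9

The partitions of 12 that satisfy the conditions:
12
9+3
8+4
7+5
6+6
6+3+3
5+4+3
4+4+4
3+3+3+3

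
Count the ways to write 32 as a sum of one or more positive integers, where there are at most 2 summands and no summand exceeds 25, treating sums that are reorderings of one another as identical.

10

Listing the qualifying partitions of 32:
7,25
8,24
9,23
10,22
11,21
12,20
13,19
14,18
15,17
16,16
That's 10 in total.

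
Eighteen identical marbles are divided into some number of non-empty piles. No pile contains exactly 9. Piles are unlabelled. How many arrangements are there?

Counting exhaustively, 355 partitions satisfy the conditions.

355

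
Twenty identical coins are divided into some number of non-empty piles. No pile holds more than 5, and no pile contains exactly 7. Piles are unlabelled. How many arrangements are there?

192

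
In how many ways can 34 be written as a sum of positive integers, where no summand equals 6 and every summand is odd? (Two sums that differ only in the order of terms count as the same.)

Direct enumeration gives 512 partitions.

512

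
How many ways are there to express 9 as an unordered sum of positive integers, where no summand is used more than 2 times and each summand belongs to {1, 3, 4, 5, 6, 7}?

They are:
7+1+1
6+3
5+4
5+3+1
4+4+1
4+3+1+1

6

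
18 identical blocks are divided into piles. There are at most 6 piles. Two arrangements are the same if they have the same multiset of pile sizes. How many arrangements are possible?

199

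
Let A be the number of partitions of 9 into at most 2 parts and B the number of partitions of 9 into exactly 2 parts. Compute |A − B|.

1

Partitions of 9 into at most 2 parts: 5.
Partitions of 9 into exactly 2 parts: 4.
|5 − 4| = 1.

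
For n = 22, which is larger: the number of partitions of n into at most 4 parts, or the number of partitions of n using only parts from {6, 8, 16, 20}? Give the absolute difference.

134

Partitions of 22 into at most 4 parts: 136.
Partitions of 22 using only parts from {6, 8, 16, 20}: 2.
|136 − 2| = 134.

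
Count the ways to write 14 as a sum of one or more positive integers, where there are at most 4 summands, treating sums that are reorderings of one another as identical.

47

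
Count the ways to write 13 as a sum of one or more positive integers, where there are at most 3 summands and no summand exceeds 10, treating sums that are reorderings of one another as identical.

17

The partitions of 13 that satisfy the conditions:
10,3
10,2,1
9,4
9,3,1
9,2,2
8,5
8,4,1
8,3,2
7,6
7,5,1
7,4,2
7,3,3
6,6,1
6,5,2
6,4,3
5,5,3
5,4,4
Counting gives 17.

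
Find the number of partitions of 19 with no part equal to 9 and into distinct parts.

There are too many to list fully; the first 12 (by largest part) are:
19
18, 1
17, 2
16, 3
16, 2, 1
15, 4
15, 3, 1
14, 5
14, 4, 1
14, 3, 2
13, 6
13, 5, 1
…and 33 more, for 45 total.

45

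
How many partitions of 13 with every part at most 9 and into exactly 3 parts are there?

12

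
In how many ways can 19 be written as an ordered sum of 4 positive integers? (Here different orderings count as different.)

816

By stars and bars with positive parts, the count is C(18,3) = 816.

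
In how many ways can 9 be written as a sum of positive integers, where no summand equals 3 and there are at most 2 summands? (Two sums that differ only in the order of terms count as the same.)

4

They are:
9
8,1
7,2
5,4
Counting gives 4.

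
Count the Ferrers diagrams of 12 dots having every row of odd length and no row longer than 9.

14

The partitions of 12 that satisfy the conditions:
3, 9
1, 1, 1, 9
5, 7
1, 1, 3, 7
1, 1, 1, 1, 1, 7
1, 1, 5, 5
1, 3, 3, 5
1, 1, 1, 1, 3, 5
1, 1, 1, 1, 1, 1, 1, 5
3, 3, 3, 3
1, 1, 1, 3, 3, 3
1, 1, 1, 1, 1, 1, 3, 3
1, 1, 1, 1, 1, 1, 1, 1, 1, 3
1, 1, 1, 1, 1, 1, 1, 1, 1, 1, 1, 1
That's 14 in total.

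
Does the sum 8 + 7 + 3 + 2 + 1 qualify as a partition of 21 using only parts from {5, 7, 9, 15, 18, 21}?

The parts sum to 21, and the condition 'each summand belongs to {5, 7, 9, 15, 18, 21}' is violated.

No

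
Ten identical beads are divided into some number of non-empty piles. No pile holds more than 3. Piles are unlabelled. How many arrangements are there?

14

Listing the qualifying partitions of 10:
3+3+3+1
3+3+2+2
3+3+2+1+1
3+3+1+1+1+1
3+2+2+2+1
3+2+2+1+1+1
3+2+1+1+1+1+1
3+1+1+1+1+1+1+1
2+2+2+2+2
2+2+2+2+1+1
2+2+2+1+1+1+1
2+2+1+1+1+1+1+1
2+1+1+1+1+1+1+1+1
1+1+1+1+1+1+1+1+1+1
Counting gives 14.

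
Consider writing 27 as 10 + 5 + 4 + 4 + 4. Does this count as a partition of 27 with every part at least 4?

Yes

The parts sum to 27, and the condition 'every summand is at least 4' holds.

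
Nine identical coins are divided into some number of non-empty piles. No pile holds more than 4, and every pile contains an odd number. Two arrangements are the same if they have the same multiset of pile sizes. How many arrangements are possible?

4

They are:
3,3,3
1,1,1,3,3
1,1,1,1,1,1,3
1,1,1,1,1,1,1,1,1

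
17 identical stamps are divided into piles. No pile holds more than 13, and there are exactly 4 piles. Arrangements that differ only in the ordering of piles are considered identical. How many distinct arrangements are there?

38

There are too many to list fully; the first 12 (by largest part) are:
13,2,1,1
12,3,1,1
12,2,2,1
11,4,1,1
11,3,2,1
11,2,2,2
10,5,1,1
10,4,2,1
10,3,3,1
10,3,2,2
9,6,1,1
9,5,2,1
…and 26 more, for 38 total.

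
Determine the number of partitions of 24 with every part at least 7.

They are:
24
17,7
16,8
15,9
14,10
13,11
12,12
10,7,7
9,8,7
8,8,8

10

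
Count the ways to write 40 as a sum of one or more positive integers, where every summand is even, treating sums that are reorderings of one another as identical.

627

Enumerating by decreasing first part gives 627 partitions in all.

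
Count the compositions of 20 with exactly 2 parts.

By stars and bars with positive parts, the count is C(19,1) = 19.

19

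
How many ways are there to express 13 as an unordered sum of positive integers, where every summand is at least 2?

The partitions of 13 that satisfy the conditions:
13
11+2
10+3
9+4
9+2+2
8+5
8+3+2
7+6
7+4+2
7+3+3
7+2+2+2
6+5+2
6+4+3
6+3+2+2
5+5+3
5+4+4
5+4+2+2
5+3+3+2
5+2+2+2+2
4+4+3+2
4+3+3+3
4+3+2+2+2
3+3+3+2+2
3+2+2+2+2+2
Counting gives 24.

24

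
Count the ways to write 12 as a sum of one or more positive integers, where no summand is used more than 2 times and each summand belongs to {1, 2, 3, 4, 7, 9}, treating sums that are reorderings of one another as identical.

13

They are:
9 + 3
9 + 2 + 1
7 + 4 + 1
7 + 3 + 2
7 + 3 + 1 + 1
7 + 2 + 2 + 1
4 + 4 + 3 + 1
4 + 4 + 2 + 2
4 + 4 + 2 + 1 + 1
4 + 3 + 3 + 2
4 + 3 + 3 + 1 + 1
4 + 3 + 2 + 2 + 1
3 + 3 + 2 + 2 + 1 + 1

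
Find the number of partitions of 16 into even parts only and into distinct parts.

6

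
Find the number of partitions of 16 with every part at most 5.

101

Direct enumeration gives 101 partitions.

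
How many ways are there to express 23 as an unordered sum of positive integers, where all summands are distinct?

104

Counting exhaustively, 104 partitions satisfy the conditions.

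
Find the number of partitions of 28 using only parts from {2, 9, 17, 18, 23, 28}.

The partitions of 28 that satisfy the conditions:
28
2 + 2 + 2 + 2 + 2 + 18
2 + 9 + 17
2 + 2 + 2 + 2 + 2 + 9 + 9
2 + 2 + 2 + 2 + 2 + 2 + 2 + 2 + 2 + 2 + 2 + 2 + 2 + 2

5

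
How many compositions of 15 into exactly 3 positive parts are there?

By stars and bars with positive parts, the count is C(14,2) = 91.

91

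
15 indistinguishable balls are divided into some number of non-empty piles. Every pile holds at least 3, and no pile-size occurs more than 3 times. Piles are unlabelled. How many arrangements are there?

16

The partitions of 15 that satisfy the conditions:
15
12,3
11,4
10,5
9,6
9,3,3
8,7
8,4,3
7,5,3
7,4,4
6,6,3
6,5,4
6,3,3,3
5,5,5
5,4,3,3
4,4,4,3
Counting gives 16.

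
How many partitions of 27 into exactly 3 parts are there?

61

There are too many to list fully; the first 12 (by largest part) are:
25+1+1
24+2+1
23+3+1
23+2+2
22+4+1
22+3+2
21+5+1
21+4+2
21+3+3
20+6+1
20+5+2
20+4+3
…and 49 more, for 61 total.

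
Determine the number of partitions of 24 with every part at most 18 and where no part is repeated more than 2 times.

A full systematic count gives 416.

416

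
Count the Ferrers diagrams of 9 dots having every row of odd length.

8

Enumerating:
9
1, 1, 7
1, 3, 5
1, 1, 1, 1, 5
3, 3, 3
1, 1, 1, 3, 3
1, 1, 1, 1, 1, 1, 3
1, 1, 1, 1, 1, 1, 1, 1, 1
That's 8 in total.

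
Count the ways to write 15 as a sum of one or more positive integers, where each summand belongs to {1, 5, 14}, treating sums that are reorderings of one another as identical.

Enumerating:
14+1
5+5+5
5+5+1+1+1+1+1
5+1+1+1+1+1+1+1+1+1+1
1+1+1+1+1+1+1+1+1+1+1+1+1+1+1
Counting gives 5.

5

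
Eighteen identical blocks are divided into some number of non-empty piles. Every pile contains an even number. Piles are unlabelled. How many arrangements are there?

30

There are too many to list fully; the first 12 (by largest part) are:
18
16, 2
14, 4
14, 2, 2
12, 6
12, 4, 2
12, 2, 2, 2
10, 8
10, 6, 2
10, 4, 4
10, 4, 2, 2
10, 2, 2, 2, 2
…and 18 more, for 30 total.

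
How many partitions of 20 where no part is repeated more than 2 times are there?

Counting exhaustively, 202 partitions satisfy the conditions.

202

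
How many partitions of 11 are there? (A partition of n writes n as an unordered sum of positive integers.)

A partial list (first 12 by largest part):
11
10,1
9,2
9,1,1
8,3
8,2,1
8,1,1,1
7,4
7,3,1
7,2,2
7,2,1,1
7,1,1,1,1
…and 44 more, for 56 total.

56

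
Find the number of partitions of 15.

Systematic enumeration (by largest part, then next-largest, …) yields 176.

176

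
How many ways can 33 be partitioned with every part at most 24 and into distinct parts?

A full systematic count gives 423.

423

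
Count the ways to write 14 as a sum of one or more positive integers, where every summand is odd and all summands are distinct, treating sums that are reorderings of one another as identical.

3

Enumerating:
1+13
3+11
5+9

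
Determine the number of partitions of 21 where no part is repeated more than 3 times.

395

Enumerating by decreasing first part gives 395 partitions in all.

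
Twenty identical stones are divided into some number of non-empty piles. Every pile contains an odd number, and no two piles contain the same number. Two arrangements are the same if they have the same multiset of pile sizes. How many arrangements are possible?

7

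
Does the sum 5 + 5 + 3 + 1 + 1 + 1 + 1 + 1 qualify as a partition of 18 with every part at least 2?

The parts sum to 18, and the condition 'every summand is at least 2' is violated.

No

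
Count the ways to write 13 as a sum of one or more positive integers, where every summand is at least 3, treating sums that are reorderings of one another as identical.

Listing the qualifying partitions of 13:
13
10,3
9,4
8,5
7,6
7,3,3
6,4,3
5,5,3
5,4,4
4,3,3,3

10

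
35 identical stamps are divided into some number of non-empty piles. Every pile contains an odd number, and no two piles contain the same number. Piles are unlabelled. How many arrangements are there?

29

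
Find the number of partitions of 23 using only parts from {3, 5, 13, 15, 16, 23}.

5

The partitions of 23 that satisfy the conditions:
23
15 + 5 + 3
13 + 5 + 5
5 + 5 + 5 + 5 + 3
5 + 3 + 3 + 3 + 3 + 3 + 3
That's 5 in total.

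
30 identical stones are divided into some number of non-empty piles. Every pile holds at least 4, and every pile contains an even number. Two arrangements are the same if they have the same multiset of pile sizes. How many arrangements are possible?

There are too many to list fully; the first 12 (by largest part) are:
30
4,26
6,24
8,22
4,4,22
10,20
4,6,20
12,18
4,8,18
6,6,18
4,4,4,18
14,16
…and 29 more, for 41 total.

41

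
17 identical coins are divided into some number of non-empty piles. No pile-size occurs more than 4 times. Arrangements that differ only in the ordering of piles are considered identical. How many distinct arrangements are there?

205

There are 205 such partitions.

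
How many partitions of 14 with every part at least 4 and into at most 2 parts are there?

Enumerating:
14
4+10
5+9
6+8
7+7

5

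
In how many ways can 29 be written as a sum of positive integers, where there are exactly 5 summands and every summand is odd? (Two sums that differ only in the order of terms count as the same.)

47

There are too many to list fully; the first 12 (by largest part) are:
25 + 1 + 1 + 1 + 1
23 + 3 + 1 + 1 + 1
21 + 5 + 1 + 1 + 1
21 + 3 + 3 + 1 + 1
19 + 7 + 1 + 1 + 1
19 + 5 + 3 + 1 + 1
19 + 3 + 3 + 3 + 1
17 + 9 + 1 + 1 + 1
17 + 7 + 3 + 1 + 1
17 + 5 + 5 + 1 + 1
17 + 5 + 3 + 3 + 1
17 + 3 + 3 + 3 + 3
…and 35 more, for 47 total.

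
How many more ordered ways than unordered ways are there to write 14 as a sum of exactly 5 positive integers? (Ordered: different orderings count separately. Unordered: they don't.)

692

Ordered (compositions into 5 parts): C(13,4) = 715.
Partitions of 14 into exactly 5 parts: 23.
Difference: 715 − 23 = 692.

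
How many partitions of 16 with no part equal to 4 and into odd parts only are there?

There are too many to list fully; the first 12 (by largest part) are:
15 + 1
13 + 3
13 + 1 + 1 + 1
11 + 5
11 + 3 + 1 + 1
11 + 1 + 1 + 1 + 1 + 1
9 + 7
9 + 5 + 1 + 1
9 + 3 + 3 + 1
9 + 3 + 1 + 1 + 1 + 1
9 + 1 + 1 + 1 + 1 + 1 + 1 + 1
7 + 7 + 1 + 1
…and 20 more, for 32 total.

32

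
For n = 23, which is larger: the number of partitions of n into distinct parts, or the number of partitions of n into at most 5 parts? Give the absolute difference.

Partitions of 23 into distinct parts: 104.
Partitions of 23 into at most 5 parts: 291.
|104 − 291| = 187.

187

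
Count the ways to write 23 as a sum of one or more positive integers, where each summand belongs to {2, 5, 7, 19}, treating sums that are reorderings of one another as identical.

They are:
19+2+2
7+7+7+2
7+7+5+2+2
7+5+5+2+2+2
7+2+2+2+2+2+2+2+2
5+5+5+2+2+2+2
5+2+2+2+2+2+2+2+2+2
Counting gives 7.

7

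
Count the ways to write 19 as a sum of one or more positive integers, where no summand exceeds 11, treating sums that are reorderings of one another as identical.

445

Systematic enumeration (by largest part, then next-largest, …) yields 445.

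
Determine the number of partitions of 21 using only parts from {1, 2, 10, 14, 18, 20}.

25

They are:
20,1
18,2,1
18,1,1,1
14,2,2,2,1
14,2,2,1,1,1
14,2,1,1,1,1,1
14,1,1,1,1,1,1,1
10,10,1
10,2,2,2,2,2,1
10,2,2,2,2,1,1,1
10,2,2,2,1,1,1,1,1
10,2,2,1,1,1,1,1,1,1
10,2,1,1,1,1,1,1,1,1,1
10,1,1,1,1,1,1,1,1,1,1,1
2,2,2,2,2,2,2,2,2,2,1
2,2,2,2,2,2,2,2,2,1,1,1
2,2,2,2,2,2,2,2,1,1,1,1,1
2,2,2,2,2,2,2,1,1,1,1,1,1,1
2,2,2,2,2,2,1,1,1,1,1,1,1,1,1
2,2,2,2,2,1,1,1,1,1,1,1,1,1,1,1
2,2,2,2,1,1,1,1,1,1,1,1,1,1,1,1,1
2,2,2,1,1,1,1,1,1,1,1,1,1,1,1,1,1,1
2,2,1,1,1,1,1,1,1,1,1,1,1,1,1,1,1,1,1
2,1,1,1,1,1,1,1,1,1,1,1,1,1,1,1,1,1,1,1
1,1,1,1,1,1,1,1,1,1,1,1,1,1,1,1,1,1,1,1,1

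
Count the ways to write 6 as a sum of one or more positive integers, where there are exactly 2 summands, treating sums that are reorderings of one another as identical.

3

The partitions of 6 that satisfy the conditions:
5, 1
4, 2
3, 3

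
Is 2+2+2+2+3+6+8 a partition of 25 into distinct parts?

The parts sum to 25, and the condition 'all summands are distinct' is violated.

No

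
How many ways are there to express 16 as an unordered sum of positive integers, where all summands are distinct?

A partial list (first 12 by largest part):
16
15, 1
14, 2
13, 3
13, 2, 1
12, 4
12, 3, 1
11, 5
11, 4, 1
11, 3, 2
10, 6
10, 5, 1
…and 20 more, for 32 total.

32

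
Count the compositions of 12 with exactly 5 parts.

330

A composition of 12 into 5 positive parts is chosen by placing 4 dividers among the 11 gaps between 12 units: C(11,4) = 330.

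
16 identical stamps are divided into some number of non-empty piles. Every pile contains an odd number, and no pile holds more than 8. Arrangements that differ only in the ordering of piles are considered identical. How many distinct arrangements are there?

21

Listing the qualifying partitions of 16:
7,7,1,1
7,5,3,1
7,5,1,1,1,1
7,3,3,3
7,3,3,1,1,1
7,3,1,1,1,1,1,1
7,1,1,1,1,1,1,1,1,1
5,5,5,1
5,5,3,3
5,5,3,1,1,1
5,5,1,1,1,1,1,1
5,3,3,3,1,1
5,3,3,1,1,1,1,1
5,3,1,1,1,1,1,1,1,1
5,1,1,1,1,1,1,1,1,1,1,1
3,3,3,3,3,1
3,3,3,3,1,1,1,1
3,3,3,1,1,1,1,1,1,1
3,3,1,1,1,1,1,1,1,1,1,1
3,1,1,1,1,1,1,1,1,1,1,1,1,1
1,1,1,1,1,1,1,1,1,1,1,1,1,1,1,1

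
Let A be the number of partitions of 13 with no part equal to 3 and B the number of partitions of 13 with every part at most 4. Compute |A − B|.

20

Partitions of 13 with no part equal to 3: 59.
Partitions of 13 with every part at most 4: 39.
|59 − 39| = 20.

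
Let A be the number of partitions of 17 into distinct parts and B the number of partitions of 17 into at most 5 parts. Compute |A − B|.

Partitions of 17 into distinct parts: 38.
Partitions of 17 into at most 5 parts: 119.
|38 − 119| = 81.

81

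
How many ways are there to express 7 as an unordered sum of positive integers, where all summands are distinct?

5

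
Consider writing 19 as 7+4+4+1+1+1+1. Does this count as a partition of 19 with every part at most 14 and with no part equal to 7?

No

The parts sum to 19, and the condition 'no summand equals 7' is violated.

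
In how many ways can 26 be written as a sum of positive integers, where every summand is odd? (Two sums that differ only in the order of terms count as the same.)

165

Counting exhaustively, 165 partitions satisfy the conditions.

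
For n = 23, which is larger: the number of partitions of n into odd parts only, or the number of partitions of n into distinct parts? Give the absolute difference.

0

Partitions of 23 into odd parts only: 104.
Partitions of 23 into distinct parts: 104.
|104 − 104| = 0.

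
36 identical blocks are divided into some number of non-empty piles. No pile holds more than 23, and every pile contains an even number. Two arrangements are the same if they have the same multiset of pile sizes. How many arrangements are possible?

355

Enumerating by decreasing first part gives 355 partitions in all.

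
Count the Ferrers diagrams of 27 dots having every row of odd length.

Direct enumeration gives 192 partitions.

192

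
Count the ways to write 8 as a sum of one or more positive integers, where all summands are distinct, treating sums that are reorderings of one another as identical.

6

Enumerating:
8
7, 1
6, 2
5, 3
5, 2, 1
4, 3, 1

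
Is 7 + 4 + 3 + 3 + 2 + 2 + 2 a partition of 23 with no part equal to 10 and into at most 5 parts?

No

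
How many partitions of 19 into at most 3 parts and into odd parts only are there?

11

They are:
19
17,1,1
15,3,1
13,5,1
13,3,3
11,7,1
11,5,3
9,9,1
9,7,3
9,5,5
7,7,5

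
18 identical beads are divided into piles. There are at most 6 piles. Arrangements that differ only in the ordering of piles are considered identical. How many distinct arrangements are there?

There are 199 such partitions.

199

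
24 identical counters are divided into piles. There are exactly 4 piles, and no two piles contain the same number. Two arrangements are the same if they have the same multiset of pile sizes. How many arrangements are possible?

47

A partial list (first 12 by largest part):
18 + 3 + 2 + 1
17 + 4 + 2 + 1
16 + 5 + 2 + 1
16 + 4 + 3 + 1
15 + 6 + 2 + 1
15 + 5 + 3 + 1
15 + 4 + 3 + 2
14 + 7 + 2 + 1
14 + 6 + 3 + 1
14 + 5 + 4 + 1
14 + 5 + 3 + 2
13 + 8 + 2 + 1
…and 35 more, for 47 total.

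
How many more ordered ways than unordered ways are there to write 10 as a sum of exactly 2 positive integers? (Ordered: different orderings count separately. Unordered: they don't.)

Ordered (compositions into 2 parts): C(9,1) = 9.
Partitions of 10 into exactly 2 parts: 5.
Difference: 9 − 5 = 4.

4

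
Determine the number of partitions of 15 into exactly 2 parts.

They are:
14, 1
13, 2
12, 3
11, 4
10, 5
9, 6
8, 7
That's 7 in total.

7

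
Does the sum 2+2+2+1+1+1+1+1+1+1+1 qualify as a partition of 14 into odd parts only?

No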